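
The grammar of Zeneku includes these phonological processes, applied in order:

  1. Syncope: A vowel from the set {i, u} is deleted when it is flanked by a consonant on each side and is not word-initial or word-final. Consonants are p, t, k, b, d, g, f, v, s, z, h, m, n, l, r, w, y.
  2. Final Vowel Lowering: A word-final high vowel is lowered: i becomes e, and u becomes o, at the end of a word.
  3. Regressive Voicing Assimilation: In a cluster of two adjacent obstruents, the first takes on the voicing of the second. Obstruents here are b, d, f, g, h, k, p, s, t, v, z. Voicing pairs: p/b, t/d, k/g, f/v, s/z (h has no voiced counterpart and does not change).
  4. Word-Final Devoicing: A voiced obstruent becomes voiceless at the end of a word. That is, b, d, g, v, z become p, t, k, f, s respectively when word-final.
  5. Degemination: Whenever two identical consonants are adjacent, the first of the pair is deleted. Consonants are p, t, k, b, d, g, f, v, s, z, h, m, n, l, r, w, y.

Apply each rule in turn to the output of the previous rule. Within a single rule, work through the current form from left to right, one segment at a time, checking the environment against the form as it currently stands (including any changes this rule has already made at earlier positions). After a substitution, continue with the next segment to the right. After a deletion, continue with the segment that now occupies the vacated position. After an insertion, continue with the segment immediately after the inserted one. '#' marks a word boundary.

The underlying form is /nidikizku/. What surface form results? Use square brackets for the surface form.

1 Syncope: [nidikizku] → [ndkzku]
2 Final Vowel Lowering: [ndkzku] → [ndkzko]
3 Regressive Voicing Assimilation: [ndkzko] → [ntgsko]
4 Word-Final Devoicing: no change — [ntgsko]
5 Degemination: no change — [ntgsko]

[ntgsko]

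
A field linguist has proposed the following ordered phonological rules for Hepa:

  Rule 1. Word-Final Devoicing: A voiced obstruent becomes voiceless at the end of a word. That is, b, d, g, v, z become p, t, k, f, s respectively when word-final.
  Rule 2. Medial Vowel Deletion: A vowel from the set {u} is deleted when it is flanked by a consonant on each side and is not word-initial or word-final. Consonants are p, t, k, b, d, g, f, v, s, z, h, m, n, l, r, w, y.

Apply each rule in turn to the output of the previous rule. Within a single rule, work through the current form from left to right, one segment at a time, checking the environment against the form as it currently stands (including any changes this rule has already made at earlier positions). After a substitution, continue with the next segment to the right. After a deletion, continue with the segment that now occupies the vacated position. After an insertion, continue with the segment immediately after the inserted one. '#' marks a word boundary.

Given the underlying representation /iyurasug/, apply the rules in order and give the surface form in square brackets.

Rule 1 Word-Final Devoicing: [iyurasug] → [iyurasuk]
Rule 2 Medial Vowel Deletion: [iyurasuk] → [iyrask]

[iyrask]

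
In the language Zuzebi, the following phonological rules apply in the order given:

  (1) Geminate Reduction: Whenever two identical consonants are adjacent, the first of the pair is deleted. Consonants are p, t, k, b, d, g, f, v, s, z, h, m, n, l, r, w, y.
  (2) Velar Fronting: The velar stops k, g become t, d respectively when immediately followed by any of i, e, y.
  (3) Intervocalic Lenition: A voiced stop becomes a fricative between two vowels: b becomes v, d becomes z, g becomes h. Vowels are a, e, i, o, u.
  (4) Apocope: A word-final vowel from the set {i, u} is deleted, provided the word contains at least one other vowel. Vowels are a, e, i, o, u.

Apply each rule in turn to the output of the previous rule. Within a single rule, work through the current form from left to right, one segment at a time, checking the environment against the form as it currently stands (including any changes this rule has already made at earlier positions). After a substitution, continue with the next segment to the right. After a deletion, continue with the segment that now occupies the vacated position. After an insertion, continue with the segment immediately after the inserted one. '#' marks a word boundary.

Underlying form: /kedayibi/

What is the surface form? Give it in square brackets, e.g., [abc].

[tezayiv]

(1) Geminate Reduction: no change — [kedayibi]
(2) Velar Fronting: [kedayibi] → [tedayibi]
(3) Intervocalic Lenition: [tedayibi] → [tezayivi]
(4) Apocope: [tezayivi] → [tezayiv]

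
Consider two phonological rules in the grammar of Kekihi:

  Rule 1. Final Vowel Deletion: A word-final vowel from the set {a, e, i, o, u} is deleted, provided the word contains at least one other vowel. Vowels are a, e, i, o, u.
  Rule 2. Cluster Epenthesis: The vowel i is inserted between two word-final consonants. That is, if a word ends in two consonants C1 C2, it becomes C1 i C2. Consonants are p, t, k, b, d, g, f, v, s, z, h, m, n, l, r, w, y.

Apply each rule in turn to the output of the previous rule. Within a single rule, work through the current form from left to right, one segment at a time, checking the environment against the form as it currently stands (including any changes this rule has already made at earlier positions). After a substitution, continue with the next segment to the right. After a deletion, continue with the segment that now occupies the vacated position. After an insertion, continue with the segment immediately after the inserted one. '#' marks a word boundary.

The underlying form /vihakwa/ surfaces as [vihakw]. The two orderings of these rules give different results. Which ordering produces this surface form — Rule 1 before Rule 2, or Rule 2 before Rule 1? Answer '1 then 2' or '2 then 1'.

Order 1 then 2:
  1 Final Vowel Deletion: [vihakwa] → [vihakw]
  2 Cluster Epenthesis: [vihakw] → [vihakiw]
  result: [vihakiw]
Order 2 then 1:
  2 Cluster Epenthesis: no change — [vihakwa]
  1 Final Vowel Deletion: [vihakwa] → [vihakw]
  result: [vihakw]

2 then 1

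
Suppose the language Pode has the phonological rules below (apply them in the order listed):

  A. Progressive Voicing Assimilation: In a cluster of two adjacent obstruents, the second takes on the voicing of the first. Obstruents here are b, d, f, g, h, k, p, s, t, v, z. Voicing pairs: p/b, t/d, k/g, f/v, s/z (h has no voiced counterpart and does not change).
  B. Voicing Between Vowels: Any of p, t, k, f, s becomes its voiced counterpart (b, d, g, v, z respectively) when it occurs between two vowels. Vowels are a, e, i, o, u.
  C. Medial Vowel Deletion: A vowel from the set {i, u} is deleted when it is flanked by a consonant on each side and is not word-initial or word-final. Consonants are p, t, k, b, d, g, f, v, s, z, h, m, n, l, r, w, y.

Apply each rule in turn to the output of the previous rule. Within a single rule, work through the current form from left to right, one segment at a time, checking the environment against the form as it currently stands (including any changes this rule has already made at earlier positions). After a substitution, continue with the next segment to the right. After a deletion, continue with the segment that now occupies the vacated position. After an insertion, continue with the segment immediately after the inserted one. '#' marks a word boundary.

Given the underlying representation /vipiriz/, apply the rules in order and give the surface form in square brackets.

A Progressive Voicing Assimilation: no change — [vipiriz]
B Voicing Between Vowels: [vipiriz] → [vibiriz]
C Medial Vowel Deletion: [vibiriz] → [vbrz]

[vbrz]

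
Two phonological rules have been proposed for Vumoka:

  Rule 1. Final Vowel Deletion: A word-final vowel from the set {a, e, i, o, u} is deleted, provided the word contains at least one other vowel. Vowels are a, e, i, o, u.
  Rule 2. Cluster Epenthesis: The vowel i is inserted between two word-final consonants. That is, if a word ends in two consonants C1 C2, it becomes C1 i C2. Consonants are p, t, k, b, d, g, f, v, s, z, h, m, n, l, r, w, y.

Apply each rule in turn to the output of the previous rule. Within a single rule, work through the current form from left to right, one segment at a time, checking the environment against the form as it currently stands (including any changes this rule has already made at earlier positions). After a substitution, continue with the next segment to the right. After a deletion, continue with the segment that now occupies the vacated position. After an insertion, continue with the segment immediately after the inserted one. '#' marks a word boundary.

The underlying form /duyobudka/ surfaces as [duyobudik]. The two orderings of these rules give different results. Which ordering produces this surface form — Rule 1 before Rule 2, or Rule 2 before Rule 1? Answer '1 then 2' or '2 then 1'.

1 then 2

Order 1 then 2:
  1 Final Vowel Deletion: [duyobudka] → [duyobudk]
  2 Cluster Epenthesis: [duyobudk] → [duyobudik]
  result: [duyobudik]
Order 2 then 1:
  2 Cluster Epenthesis: no change — [duyobudka]
  1 Final Vowel Deletion: [duyobudka] → [duyobudk]
  result: [duyobudk]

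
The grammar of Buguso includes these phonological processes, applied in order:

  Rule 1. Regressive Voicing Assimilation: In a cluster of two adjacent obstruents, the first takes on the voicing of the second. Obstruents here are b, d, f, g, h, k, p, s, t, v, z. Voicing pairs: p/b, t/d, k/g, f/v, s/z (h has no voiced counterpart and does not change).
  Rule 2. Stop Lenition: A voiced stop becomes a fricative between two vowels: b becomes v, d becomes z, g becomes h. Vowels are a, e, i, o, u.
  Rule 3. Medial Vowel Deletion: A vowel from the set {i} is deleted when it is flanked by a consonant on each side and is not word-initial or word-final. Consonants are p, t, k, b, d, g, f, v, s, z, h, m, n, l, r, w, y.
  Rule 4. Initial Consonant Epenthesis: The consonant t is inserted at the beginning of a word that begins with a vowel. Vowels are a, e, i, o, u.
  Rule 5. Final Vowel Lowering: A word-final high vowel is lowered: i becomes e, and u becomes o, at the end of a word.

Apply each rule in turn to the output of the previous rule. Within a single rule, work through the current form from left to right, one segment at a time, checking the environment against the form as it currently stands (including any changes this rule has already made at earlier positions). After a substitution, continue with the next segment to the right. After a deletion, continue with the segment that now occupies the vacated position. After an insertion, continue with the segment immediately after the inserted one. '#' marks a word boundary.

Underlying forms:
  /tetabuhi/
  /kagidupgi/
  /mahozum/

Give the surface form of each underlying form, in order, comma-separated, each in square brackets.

/tetabuhi/:
  Rule 1 Regressive Voicing Assimilation: no change — [tetabuhi]
  Rule 2 Stop Lenition: [tetabuhi] → [tetavuhi]
  Rule 3 Medial Vowel Deletion: no change — [tetavuhi]
  Rule 4 Initial Consonant Epenthesis: no change — [tetavuhi]
  Rule 5 Final Vowel Lowering: [tetavuhi] → [tetavuhe]
/kagidupgi/:
  Rule 1 Regressive Voicing Assimilation: [kagidupgi] → [kagidubgi]
  Rule 2 Stop Lenition: [kagidubgi] → [kahizubgi]
  Rule 3 Medial Vowel Deletion: [kahizubgi] → [kahzubgi]
  Rule 4 Initial Consonant Epenthesis: no change — [kahzubgi]
  Rule 5 Final Vowel Lowering: [kahzubgi] → [kahzubge]
/mahozum/:
  Rule 1 Regressive Voicing Assimilation: no change — [mahozum]
  Rule 2 Stop Lenition: no change — [mahozum]
  Rule 3 Medial Vowel Deletion: no change — [mahozum]
  Rule 4 Initial Consonant Epenthesis: no change — [mahozum]
  Rule 5 Final Vowel Lowering: no change — [mahozum]

[tetavuhe], [kahzubge], [mahozum]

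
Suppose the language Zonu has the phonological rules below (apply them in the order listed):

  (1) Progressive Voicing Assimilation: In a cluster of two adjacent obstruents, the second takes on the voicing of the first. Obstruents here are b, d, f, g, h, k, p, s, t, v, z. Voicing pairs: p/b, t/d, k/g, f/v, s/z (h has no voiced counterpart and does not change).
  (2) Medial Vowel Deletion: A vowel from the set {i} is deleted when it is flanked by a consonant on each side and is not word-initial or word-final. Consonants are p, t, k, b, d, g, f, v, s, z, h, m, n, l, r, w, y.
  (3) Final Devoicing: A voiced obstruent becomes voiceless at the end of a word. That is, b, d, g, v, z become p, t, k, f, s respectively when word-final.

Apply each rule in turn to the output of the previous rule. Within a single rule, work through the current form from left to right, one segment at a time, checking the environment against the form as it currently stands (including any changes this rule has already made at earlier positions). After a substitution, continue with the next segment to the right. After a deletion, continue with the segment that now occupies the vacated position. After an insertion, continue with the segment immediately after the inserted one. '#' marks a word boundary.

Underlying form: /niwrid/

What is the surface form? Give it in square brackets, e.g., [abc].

(1) Progressive Voicing Assimilation: no change — [niwrid]
(2) Medial Vowel Deletion: [niwrid] → [nwrd]
(3) Final Devoicing: [nwrd] → [nwrt]

[nwrt]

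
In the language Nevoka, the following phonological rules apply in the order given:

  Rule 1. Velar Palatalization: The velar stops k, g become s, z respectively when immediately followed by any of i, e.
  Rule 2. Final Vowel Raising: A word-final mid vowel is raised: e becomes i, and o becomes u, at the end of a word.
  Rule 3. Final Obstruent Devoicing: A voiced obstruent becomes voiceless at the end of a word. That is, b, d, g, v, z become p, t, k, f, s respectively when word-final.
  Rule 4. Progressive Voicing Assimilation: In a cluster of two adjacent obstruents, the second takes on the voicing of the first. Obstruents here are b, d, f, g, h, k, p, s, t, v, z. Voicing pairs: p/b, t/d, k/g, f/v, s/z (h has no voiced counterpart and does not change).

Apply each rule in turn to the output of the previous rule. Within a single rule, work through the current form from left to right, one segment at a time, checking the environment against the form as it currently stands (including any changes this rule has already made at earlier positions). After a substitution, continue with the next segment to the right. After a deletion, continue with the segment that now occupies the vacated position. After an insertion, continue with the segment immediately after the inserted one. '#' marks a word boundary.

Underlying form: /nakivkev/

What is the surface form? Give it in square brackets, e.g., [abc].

[nasivzef]

Rule 1 Velar Palatalization: [nakivkev] → [nasivsev]
Rule 2 Final Vowel Raising: no change — [nasivsev]
Rule 3 Final Obstruent Devoicing: [nasivsev] → [nasivsef]
Rule 4 Progressive Voicing Assimilation: [nasivsef] → [nasivzef]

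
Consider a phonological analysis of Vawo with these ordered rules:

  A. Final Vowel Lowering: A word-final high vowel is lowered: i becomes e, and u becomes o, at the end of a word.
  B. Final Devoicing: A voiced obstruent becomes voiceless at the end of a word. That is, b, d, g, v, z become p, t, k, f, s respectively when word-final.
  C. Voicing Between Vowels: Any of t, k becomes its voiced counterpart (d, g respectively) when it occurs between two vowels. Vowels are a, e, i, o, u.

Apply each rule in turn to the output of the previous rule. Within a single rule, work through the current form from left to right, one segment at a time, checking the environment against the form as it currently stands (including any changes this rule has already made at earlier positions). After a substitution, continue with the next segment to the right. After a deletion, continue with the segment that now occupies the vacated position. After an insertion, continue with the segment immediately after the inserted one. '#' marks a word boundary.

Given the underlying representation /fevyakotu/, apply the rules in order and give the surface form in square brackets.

A Final Vowel Lowering: [fevyakotu] → [fevyakoto]
B Final Devoicing: no change — [fevyakoto]
C Voicing Between Vowels: [fevyakoto] → [fevyagodo]

[fevyagodo]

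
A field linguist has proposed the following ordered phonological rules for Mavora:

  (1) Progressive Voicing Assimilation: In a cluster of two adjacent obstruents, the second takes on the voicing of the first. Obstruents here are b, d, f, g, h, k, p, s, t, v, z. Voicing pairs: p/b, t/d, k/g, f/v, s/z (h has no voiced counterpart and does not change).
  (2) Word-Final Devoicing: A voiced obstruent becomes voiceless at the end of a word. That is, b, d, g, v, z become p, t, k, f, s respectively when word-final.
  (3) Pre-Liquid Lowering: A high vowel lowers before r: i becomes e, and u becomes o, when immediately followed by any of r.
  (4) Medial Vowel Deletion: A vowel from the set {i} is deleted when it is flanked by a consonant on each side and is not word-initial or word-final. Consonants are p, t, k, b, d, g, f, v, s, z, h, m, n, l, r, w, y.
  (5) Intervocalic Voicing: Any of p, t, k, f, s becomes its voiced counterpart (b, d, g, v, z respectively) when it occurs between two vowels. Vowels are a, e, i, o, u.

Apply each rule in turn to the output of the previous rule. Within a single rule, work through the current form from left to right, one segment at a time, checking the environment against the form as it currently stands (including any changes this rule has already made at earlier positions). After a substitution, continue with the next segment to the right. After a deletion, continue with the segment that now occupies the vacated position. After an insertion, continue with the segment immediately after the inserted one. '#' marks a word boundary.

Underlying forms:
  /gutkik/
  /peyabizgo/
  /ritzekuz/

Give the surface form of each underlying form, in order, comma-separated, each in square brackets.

/gutkik/:
  (1) Progressive Voicing Assimilation: no change — [gutkik]
  (2) Word-Final Devoicing: no change — [gutkik]
  (3) Pre-Liquid Lowering: no change — [gutkik]
  (4) Medial Vowel Deletion: [gutkik] → [gutkk]
  (5) Intervocalic Voicing: no change — [gutkk]
/peyabizgo/:
  (1) Progressive Voicing Assimilation: no change — [peyabizgo]
  (2) Word-Final Devoicing: no change — [peyabizgo]
  (3) Pre-Liquid Lowering: no change — [peyabizgo]
  (4) Medial Vowel Deletion: [peyabizgo] → [peyabzgo]
  (5) Intervocalic Voicing: no change — [peyabzgo]
/ritzekuz/:
  (1) Progressive Voicing Assimilation: [ritzekuz] → [ritsekuz]
  (2) Word-Final Devoicing: [ritsekuz] → [ritsekus]
  (3) Pre-Liquid Lowering: no change — [ritsekus]
  (4) Medial Vowel Deletion: [ritsekus] → [rtsekus]
  (5) Intervocalic Voicing: [rtsekus] → [rtsegus]

[gutkk], [peyabzgo], [rtsegus]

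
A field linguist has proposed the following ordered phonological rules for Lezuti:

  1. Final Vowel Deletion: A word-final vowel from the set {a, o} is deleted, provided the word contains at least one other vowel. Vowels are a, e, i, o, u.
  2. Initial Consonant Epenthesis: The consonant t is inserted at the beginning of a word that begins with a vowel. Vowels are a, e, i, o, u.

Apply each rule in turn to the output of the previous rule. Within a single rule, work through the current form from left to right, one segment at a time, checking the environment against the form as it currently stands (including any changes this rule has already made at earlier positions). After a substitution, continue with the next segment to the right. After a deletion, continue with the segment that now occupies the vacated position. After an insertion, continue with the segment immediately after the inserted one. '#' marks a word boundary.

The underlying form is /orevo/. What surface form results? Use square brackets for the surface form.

[torev]

1 Final Vowel Deletion: [orevo] → [orev]
2 Initial Consonant Epenthesis: [orev] → [torev]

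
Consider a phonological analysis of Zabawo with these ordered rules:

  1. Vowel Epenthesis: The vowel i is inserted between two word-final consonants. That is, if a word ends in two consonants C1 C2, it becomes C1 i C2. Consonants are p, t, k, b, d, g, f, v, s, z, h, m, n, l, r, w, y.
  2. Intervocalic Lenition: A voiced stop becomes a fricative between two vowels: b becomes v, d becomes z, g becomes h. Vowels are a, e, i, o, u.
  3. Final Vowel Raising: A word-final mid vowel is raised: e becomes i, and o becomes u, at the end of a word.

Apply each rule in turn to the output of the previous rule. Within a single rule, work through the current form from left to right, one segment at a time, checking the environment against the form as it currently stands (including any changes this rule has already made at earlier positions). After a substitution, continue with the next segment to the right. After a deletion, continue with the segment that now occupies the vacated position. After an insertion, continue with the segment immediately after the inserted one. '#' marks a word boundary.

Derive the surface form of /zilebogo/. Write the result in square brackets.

[zilevohu]

1 Vowel Epenthesis: no change — [zilebogo]
2 Intervocalic Lenition: [zilebogo] → [zilevoho]
3 Final Vowel Raising: [zilevoho] → [zilevohu]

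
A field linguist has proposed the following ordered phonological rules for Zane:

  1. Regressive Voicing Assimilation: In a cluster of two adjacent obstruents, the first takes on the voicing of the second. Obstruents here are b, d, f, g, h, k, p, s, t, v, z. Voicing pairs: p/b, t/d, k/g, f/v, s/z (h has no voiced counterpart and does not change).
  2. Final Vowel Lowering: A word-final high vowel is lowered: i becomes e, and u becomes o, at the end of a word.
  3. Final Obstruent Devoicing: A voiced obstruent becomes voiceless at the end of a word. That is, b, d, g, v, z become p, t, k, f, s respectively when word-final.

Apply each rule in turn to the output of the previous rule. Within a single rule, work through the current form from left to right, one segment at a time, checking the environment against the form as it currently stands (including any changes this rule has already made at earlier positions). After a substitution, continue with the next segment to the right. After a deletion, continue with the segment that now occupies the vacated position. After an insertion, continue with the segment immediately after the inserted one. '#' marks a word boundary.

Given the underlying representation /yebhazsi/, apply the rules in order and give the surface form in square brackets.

[yephasse]

1 Regressive Voicing Assimilation: [yebhazsi] → [yephassi]
2 Final Vowel Lowering: [yephassi] → [yephasse]
3 Final Obstruent Devoicing: no change — [yephasse]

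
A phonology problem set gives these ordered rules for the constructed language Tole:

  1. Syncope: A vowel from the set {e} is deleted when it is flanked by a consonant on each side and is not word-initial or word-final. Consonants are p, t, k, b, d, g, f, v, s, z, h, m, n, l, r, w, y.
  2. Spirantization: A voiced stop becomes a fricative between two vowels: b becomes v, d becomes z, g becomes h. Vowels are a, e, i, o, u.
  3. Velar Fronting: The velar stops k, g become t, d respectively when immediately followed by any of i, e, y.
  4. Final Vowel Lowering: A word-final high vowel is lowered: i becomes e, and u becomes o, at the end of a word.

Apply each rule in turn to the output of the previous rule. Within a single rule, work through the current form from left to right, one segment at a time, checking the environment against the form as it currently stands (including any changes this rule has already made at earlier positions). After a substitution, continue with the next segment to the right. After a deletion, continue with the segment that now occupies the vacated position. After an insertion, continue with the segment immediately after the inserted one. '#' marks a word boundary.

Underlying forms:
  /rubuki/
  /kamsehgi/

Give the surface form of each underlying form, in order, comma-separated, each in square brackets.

/rubuki/:
  1 Syncope: no change — [rubuki]
  2 Spirantization: [rubuki] → [ruvuki]
  3 Velar Fronting: [ruvuki] → [ruvuti]
  4 Final Vowel Lowering: [ruvuti] → [ruvute]
/kamsehgi/:
  1 Syncope: [kamsehgi] → [kamshgi]
  2 Spirantization: no change — [kamshgi]
  3 Velar Fronting: [kamshgi] → [kamshdi]
  4 Final Vowel Lowering: [kamshdi] → [kamshde]

[ruvute], [kamshde]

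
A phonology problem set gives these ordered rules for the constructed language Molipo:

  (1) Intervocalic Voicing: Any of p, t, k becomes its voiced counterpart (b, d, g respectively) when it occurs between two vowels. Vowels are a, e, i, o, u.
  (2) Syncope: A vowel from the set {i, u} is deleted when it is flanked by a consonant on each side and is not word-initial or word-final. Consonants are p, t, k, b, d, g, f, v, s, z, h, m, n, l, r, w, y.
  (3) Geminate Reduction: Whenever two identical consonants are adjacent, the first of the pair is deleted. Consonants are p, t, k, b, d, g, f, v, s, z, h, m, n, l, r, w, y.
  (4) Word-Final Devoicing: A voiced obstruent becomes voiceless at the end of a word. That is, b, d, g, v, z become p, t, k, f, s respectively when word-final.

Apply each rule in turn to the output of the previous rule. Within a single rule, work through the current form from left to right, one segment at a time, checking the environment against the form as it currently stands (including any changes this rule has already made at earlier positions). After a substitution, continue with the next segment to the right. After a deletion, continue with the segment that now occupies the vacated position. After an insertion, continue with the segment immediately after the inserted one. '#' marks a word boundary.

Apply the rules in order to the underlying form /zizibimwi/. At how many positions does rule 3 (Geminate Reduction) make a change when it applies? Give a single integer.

(1) Intervocalic Voicing: no change — [zizibimwi]
(2) Syncope: [zizibimwi] → [zzbmwi]
(3) Geminate Reduction: [zzbmwi] → [zbmwi]
(4) Word-Final Devoicing: no change — [zbmwi]
Rule 3 changed 1 position(s).

1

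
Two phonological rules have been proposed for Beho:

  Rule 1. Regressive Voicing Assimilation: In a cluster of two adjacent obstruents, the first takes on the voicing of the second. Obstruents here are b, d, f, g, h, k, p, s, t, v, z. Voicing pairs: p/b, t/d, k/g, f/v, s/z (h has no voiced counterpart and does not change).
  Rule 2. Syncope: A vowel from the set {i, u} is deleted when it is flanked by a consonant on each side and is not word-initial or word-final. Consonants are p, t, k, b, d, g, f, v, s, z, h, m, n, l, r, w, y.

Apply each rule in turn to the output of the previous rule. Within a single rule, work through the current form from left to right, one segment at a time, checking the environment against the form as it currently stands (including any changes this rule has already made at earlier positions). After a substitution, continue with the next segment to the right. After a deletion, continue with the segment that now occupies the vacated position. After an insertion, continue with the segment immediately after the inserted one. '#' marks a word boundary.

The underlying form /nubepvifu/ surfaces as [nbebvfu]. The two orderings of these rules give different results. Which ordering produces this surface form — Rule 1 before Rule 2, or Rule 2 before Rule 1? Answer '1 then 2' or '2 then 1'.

Order 1 then 2:
  1 Regressive Voicing Assimilation: [nubepvifu] → [nubebvifu]
  2 Syncope: [nubebvifu] → [nbebvfu]
  result: [nbebvfu]
Order 2 then 1:
  2 Syncope: [nubepvifu] → [nbepvfu]
  1 Regressive Voicing Assimilation: [nbepvfu] → [nbebffu]
  result: [nbebffu]

1 then 2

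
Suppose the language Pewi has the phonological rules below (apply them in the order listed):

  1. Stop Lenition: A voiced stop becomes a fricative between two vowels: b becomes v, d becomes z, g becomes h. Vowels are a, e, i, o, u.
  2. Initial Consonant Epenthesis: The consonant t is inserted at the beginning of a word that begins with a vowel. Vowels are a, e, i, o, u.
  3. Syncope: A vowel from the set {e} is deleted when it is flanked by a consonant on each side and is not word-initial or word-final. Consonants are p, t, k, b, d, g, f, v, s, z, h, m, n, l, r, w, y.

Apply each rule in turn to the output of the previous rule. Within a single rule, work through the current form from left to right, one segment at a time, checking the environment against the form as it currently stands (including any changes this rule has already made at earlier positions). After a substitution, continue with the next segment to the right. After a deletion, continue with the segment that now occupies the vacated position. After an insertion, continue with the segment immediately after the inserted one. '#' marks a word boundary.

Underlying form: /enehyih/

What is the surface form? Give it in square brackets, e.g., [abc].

1 Stop Lenition: no change — [enehyih]
2 Initial Consonant Epenthesis: [enehyih] → [tenehyih]
3 Syncope: [tenehyih] → [tnhyih]

[tnhyih]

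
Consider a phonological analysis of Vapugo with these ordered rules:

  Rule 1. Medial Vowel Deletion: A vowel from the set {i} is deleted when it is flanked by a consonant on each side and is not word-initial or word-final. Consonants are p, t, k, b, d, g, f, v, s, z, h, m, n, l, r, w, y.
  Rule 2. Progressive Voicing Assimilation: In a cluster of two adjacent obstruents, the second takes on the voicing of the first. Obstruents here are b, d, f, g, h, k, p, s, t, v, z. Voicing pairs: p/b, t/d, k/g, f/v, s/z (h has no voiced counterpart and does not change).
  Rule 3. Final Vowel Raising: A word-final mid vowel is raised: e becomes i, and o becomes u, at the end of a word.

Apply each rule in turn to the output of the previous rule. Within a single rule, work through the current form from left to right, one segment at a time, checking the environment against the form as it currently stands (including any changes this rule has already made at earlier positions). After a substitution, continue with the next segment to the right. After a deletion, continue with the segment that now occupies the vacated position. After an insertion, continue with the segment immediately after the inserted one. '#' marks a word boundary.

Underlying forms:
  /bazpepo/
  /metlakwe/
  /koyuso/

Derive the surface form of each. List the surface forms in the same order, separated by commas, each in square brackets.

[bazbepu], [metlakwi], [koyusu]

/bazpepo/:
  Rule 1 Medial Vowel Deletion: no change — [bazpepo]
  Rule 2 Progressive Voicing Assimilation: [bazpepo] → [bazbepo]
  Rule 3 Final Vowel Raising: [bazbepo] → [bazbepu]
/metlakwe/:
  Rule 1 Medial Vowel Deletion: no change — [metlakwe]
  Rule 2 Progressive Voicing Assimilation: no change — [metlakwe]
  Rule 3 Final Vowel Raising: [metlakwe] → [metlakwi]
/koyuso/:
  Rule 1 Medial Vowel Deletion: no change — [koyuso]
  Rule 2 Progressive Voicing Assimilation: no change — [koyuso]
  Rule 3 Final Vowel Raising: [koyuso] → [koyusu]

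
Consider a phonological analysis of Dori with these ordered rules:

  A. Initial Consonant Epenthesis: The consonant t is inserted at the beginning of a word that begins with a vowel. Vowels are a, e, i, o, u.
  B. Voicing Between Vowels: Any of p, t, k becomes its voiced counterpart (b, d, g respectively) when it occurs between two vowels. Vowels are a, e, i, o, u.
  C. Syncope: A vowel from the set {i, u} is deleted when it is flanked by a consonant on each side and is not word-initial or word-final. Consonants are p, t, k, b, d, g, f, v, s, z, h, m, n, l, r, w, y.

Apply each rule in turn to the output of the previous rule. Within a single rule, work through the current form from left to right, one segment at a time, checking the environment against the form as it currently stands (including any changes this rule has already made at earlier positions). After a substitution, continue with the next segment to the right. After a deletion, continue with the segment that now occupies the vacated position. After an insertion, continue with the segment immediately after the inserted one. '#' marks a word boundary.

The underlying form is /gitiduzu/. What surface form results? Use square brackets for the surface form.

[gddzu]

A Initial Consonant Epenthesis: no change — [gitiduzu]
B Voicing Between Vowels: [gitiduzu] → [gididuzu]
C Syncope: [gididuzu] → [gddzu]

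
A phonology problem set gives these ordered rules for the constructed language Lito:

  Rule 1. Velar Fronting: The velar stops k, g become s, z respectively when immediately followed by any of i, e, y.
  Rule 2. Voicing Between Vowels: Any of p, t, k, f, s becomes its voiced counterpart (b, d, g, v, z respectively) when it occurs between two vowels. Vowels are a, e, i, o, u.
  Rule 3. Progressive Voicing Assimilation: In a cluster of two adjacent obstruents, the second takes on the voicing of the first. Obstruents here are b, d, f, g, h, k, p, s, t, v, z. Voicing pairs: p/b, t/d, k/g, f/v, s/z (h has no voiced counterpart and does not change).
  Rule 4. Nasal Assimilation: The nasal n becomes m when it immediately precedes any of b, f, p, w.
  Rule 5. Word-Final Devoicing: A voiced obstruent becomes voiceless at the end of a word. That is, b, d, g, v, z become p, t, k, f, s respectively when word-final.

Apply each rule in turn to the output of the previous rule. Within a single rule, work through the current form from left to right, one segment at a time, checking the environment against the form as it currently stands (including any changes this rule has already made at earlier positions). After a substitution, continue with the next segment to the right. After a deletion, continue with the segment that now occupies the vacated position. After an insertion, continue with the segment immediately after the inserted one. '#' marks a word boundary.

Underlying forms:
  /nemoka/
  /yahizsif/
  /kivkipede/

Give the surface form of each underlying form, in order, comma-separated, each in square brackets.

[nemoga], [yahizzif], [sivzibede]

/nemoka/:
  Rule 1 Velar Fronting: no change — [nemoka]
  Rule 2 Voicing Between Vowels: [nemoka] → [nemoga]
  Rule 3 Progressive Voicing Assimilation: no change — [nemoga]
  Rule 4 Nasal Assimilation: no change — [nemoga]
  Rule 5 Word-Final Devoicing: no change — [nemoga]
/yahizsif/:
  Rule 1 Velar Fronting: no change — [yahizsif]
  Rule 2 Voicing Between Vowels: no change — [yahizsif]
  Rule 3 Progressive Voicing Assimilation: [yahizsif] → [yahizzif]
  Rule 4 Nasal Assimilation: no change — [yahizzif]
  Rule 5 Word-Final Devoicing: no change — [yahizzif]
/kivkipede/:
  Rule 1 Velar Fronting: [kivkipede] → [sivsipede]
  Rule 2 Voicing Between Vowels: [sivsipede] → [sivsibede]
  Rule 3 Progressive Voicing Assimilation: [sivsibede] → [sivzibede]
  Rule 4 Nasal Assimilation: no change — [sivzibede]
  Rule 5 Word-Final Devoicing: no change — [sivzibede]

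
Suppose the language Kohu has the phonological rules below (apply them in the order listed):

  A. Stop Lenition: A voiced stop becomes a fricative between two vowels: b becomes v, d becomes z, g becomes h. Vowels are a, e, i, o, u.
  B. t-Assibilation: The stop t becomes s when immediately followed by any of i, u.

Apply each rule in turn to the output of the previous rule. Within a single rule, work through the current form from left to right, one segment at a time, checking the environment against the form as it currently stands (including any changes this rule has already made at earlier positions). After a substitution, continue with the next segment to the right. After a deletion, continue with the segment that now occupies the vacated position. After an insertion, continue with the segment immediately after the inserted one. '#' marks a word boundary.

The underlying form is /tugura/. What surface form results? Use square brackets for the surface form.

A Stop Lenition: [tugura] → [tuhura]
B t-Assibilation: [tuhura] → [suhura]

[suhura]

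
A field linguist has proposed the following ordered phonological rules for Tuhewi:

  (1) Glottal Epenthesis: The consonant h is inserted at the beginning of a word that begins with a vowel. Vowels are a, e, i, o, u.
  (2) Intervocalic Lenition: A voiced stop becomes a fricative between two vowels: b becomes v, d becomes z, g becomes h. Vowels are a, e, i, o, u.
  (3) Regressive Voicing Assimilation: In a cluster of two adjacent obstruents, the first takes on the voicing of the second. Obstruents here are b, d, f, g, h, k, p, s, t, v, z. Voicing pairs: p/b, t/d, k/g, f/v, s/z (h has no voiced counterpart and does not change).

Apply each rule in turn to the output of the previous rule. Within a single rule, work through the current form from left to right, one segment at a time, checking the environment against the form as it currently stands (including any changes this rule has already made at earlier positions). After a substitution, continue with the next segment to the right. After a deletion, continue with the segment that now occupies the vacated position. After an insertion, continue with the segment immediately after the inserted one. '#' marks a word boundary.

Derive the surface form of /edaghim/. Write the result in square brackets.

(1) Glottal Epenthesis: [edaghim] → [hedaghim]
(2) Intervocalic Lenition: [hedaghim] → [hezaghim]
(3) Regressive Voicing Assimilation: [hezaghim] → [hezakhim]

[hezakhim]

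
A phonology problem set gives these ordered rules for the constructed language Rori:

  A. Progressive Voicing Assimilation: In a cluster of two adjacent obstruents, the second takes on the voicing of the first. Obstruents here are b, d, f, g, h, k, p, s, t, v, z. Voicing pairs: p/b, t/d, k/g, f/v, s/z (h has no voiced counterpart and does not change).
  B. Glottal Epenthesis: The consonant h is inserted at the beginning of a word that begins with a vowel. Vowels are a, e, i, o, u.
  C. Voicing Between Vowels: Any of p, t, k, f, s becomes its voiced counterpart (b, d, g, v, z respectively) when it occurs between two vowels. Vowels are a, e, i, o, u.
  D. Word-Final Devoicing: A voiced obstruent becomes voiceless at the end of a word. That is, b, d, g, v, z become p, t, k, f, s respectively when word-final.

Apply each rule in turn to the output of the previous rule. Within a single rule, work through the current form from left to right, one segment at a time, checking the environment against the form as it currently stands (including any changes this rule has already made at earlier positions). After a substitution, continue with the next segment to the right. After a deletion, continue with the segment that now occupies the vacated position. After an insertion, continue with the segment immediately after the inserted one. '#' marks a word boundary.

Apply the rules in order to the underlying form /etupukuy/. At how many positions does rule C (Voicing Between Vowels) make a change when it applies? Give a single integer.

3

A Progressive Voicing Assimilation: no change — [etupukuy]
B Glottal Epenthesis: [etupukuy] → [hetupukuy]
C Voicing Between Vowels: [hetupukuy] → [hedubuguy]
D Word-Final Devoicing: no change — [hedubuguy]
Rule C changed 3 position(s).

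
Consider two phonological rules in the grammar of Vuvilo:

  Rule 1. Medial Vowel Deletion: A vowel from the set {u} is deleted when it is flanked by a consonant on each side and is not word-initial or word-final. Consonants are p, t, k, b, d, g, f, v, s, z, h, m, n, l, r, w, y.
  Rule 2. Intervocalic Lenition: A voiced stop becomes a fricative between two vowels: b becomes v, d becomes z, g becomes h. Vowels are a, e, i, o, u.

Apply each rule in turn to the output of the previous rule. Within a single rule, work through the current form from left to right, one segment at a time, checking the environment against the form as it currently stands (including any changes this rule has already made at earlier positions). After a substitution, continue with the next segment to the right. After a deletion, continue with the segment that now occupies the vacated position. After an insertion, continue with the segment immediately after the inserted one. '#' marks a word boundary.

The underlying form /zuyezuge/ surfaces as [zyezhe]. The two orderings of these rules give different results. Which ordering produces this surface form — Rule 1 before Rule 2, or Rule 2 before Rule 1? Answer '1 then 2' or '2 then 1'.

2 then 1

Order 1 then 2:
  1 Medial Vowel Deletion: [zuyezuge] → [zyezge]
  2 Intervocalic Lenition: no change — [zyezge]
  result: [zyezge]
Order 2 then 1:
  2 Intervocalic Lenition: [zuyezuge] → [zuyezuhe]
  1 Medial Vowel Deletion: [zuyezuhe] → [zyezhe]
  result: [zyezhe]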